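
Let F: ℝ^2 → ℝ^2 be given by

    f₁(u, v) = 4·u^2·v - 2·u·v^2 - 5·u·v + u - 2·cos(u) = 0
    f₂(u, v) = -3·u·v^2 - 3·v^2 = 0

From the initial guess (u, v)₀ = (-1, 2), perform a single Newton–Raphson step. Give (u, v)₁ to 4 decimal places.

At (-1, 2): F = (23.919395, 0.0000).
Jacobian J = [[8·u·v - 2·v^2 - 5·v + 2·sin(u) + 1, 4·u^2 - 4·u·v - 5·u], [-3·v^2, -6·u·v - 6·v]].
At the point, J = [[-34.682942, 17.0000], [-12.0000, 0.0000]] (det J = 204.0000).
Solving J·Δ = −F gives Δ = (0.0000, -1.4070).
Then the next iterate is (u, v)₁ = (-1.0000, 0.5930).

(-1.0000, 0.5930)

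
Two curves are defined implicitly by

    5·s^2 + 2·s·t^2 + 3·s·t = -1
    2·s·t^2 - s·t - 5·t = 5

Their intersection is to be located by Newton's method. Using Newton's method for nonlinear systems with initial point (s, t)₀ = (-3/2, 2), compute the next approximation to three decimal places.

At (-3/2, 2): F = (-8.750, -24.000).
Jacobian J = [[10·s + 2·t^2 + 3·t, 4·s·t + 3·s], [2·t^2 - t, 4·s·t - s - 5]].
At the point, J = [[-1.000, -16.500], [6.000, -15.500]] (det J = 114.500).
Solving J·Δ = −F gives Δ = (2.274, -0.668).
Then the next iterate is (s, t)₁ = (0.774, 1.332).

(0.774, 1.332)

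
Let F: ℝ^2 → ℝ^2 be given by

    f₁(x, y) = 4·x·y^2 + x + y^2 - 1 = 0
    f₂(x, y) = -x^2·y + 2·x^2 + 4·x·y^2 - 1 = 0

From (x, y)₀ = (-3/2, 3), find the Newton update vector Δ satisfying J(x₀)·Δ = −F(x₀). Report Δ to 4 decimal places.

At (-3/2, 3): F = (-47.5000, -57.2500).
Jacobian J = [[4·y^2 + 1, 8·x·y + 2·y], [-2·x·y + 4·x + 4·y^2, -x^2 + 8·x·y]].
At the point, J = [[37.0000, -30.0000], [39.0000, -38.2500]] (det J = -245.2500).
Solving J·Δ = −F gives Δ = (0.4052, -1.0836).

(0.4052, -1.0836)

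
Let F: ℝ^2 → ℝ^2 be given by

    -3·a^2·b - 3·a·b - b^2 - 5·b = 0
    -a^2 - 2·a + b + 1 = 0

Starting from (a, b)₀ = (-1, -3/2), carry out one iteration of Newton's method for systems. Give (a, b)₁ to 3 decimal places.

At (-1, -3/2): F = (5.250, 0.500).
Jacobian J = [[-6·a·b - 3·b, -3·a^2 - 3·a - 2·b - 5], [-2·a - 2, 1]].
At the point, J = [[-4.500, -2.000], [0.000, 1.000]] (det J = -4.500).
Solving J·Δ = −F gives Δ = (1.389, -0.500).
Then the next iterate is (a, b)₁ = (0.389, -2.000).

(0.389, -2.000)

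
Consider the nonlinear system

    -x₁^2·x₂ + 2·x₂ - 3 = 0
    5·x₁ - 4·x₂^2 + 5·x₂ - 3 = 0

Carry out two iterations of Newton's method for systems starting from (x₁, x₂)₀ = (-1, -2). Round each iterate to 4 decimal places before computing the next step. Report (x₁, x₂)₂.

At (-1, -2): F = (-5.0000, -34.0000).
Jacobian J = [[-2·x₁·x₂, -x₁^2 + 2], [5, -8·x₂ + 5]].
At the point, J = [[-4.0000, 1.0000], [5.0000, 21.0000]] (det J = -89.0000).
Solving J·Δ = −F gives Δ = (-0.7978, 1.8090).
Then the next iterate is (x₁, x₂)₁ = (-1.7978, -0.1910).
Round to (-1.7978, -0.1910) and repeat: F = (-2.764672, -13.089924), J = [[-0.686760, -1.232085], [5.0000, 6.5280]].
Δ = (20.3759, -13.6014), so (x₁, x₂)₂ = (18.5781, -13.7924).

(18.5781, -13.7924)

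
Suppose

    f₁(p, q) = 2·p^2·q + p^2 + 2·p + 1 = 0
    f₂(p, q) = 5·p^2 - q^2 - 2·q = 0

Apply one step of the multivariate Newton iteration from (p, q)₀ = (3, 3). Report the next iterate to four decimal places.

At (3, 3): F = (70.0000, 30.0000).
Jacobian J = [[4·p·q + 2·p + 2, 2·p^2], [10·p, -2·q - 2]].
At the point, J = [[44.0000, 18.0000], [30.0000, -8.0000]] (det J = -892.0000).
Solving J·Δ = −F gives Δ = (-1.2332, -0.8744).
Then the next iterate is (p, q)₁ = (1.7668, 2.1256).

(1.7668, 2.1256)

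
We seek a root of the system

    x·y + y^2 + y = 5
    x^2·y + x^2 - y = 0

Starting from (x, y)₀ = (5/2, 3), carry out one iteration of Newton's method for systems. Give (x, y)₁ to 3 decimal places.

(1.737, 1.714)

At (5/2, 3): F = (14.500, 22.000).
Jacobian J = [[y, x + 2·y + 1], [2·x·y + 2·x, x^2 - 1]].
At the point, J = [[3.000, 9.500], [20.000, 5.250]] (det J = -174.250).
Solving J·Δ = −F gives Δ = (-0.763, -1.286).
Then the next iterate is (x, y)₁ = (1.737, 1.714).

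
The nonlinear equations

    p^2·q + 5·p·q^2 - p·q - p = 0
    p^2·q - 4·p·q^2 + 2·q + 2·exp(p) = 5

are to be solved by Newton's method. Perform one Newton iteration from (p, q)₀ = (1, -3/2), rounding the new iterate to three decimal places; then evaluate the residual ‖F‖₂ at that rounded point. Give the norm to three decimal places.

14.381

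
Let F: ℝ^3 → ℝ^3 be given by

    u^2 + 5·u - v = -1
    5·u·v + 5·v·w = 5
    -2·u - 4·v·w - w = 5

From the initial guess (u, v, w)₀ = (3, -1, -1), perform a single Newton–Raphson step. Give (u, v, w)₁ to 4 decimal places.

(0.7429, 0.1714, 0.6000)

At (3, -1, -1): F = (26.0000, -15.0000, -14.0000).
Jacobian J = [[2·u + 5, -1, 0], [5·v, 5·u + 5·w, 5·v], [-2, -4·w, -4·v - 1]].
At the point, J = [[11.0000, -1.0000, 0.0000], [-5.0000, 10.0000, -5.0000], [-2.0000, 4.0000, 3.0000]] (det J = 525.0000).
Solving J·Δ = −F gives Δ = (-2.2571, 1.1714, 1.6000).
Then the next iterate is (u, v, w)₁ = (0.7429, 0.1714, 0.6000).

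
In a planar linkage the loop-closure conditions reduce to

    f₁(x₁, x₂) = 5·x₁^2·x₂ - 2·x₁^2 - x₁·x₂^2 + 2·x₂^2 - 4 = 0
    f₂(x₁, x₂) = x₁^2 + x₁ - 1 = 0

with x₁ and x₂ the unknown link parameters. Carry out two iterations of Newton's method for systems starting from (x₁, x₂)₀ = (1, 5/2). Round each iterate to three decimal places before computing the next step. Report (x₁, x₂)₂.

At (1, 5/2): F = (12.750, 1.000).
Jacobian J = [[10·x₁·x₂ - 4·x₁ - x₂^2, 5·x₁^2 - 2·x₁·x₂ + 4·x₂], [2·x₁ + 1, 0]].
At the point, J = [[14.750, 10.000], [3.000, 0.000]] (det J = -30.000).
Solving J·Δ = −F gives Δ = (-0.333, -0.783).
Then the next iterate is (x₁, x₂)₁ = (0.667, 1.717).
Round to (0.667, 1.717) and repeat: F = (2.85940, 0.11189), J = [[5.83630, 6.80197], [2.334, 0.000]].
Δ = (-0.048, -0.379), so (x₁, x₂)₂ = (0.619, 1.338).

(0.619, 1.338)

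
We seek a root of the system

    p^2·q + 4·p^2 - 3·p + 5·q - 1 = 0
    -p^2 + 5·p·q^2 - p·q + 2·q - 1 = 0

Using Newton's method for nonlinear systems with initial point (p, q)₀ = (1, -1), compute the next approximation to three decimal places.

(1.824, -0.412)

At (1, -1): F = (-6.000, 2.000).
Jacobian J = [[2·p·q + 8·p - 3, p^2 + 5], [-2·p + 5·q^2 - q, 10·p·q - p + 2]].
At the point, J = [[3.000, 6.000], [4.000, -9.000]] (det J = -51.000).
Solving J·Δ = −F gives Δ = (0.824, 0.588).
Then the next iterate is (p, q)₁ = (1.824, -0.412).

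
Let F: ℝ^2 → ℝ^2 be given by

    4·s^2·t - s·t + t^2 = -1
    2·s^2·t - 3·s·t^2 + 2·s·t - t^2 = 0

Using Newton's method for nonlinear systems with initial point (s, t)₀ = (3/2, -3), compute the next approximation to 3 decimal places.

At (3/2, -3): F = (-12.500, -72.000).
Jacobian J = [[8·s·t - t, 4·s^2 - s + 2·t], [4·s·t - 3·t^2 + 2·t, 2·s^2 - 6·s·t + 2·s - 2·t]].
At the point, J = [[-33.000, 1.500], [-51.000, 40.500]] (det J = -1260.000).
Solving J·Δ = −F gives Δ = (-0.316, 1.380).
Then the next iterate is (s, t)₁ = (1.184, -1.620).

(1.184, -1.620)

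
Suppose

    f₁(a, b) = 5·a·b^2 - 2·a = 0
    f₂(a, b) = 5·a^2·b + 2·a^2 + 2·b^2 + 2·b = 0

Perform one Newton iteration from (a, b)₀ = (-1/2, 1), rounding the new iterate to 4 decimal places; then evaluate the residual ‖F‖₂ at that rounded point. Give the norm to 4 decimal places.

At (-1/2, 1): F = (-1.5000, 5.7500).
Jacobian J = [[5·b^2 - 2, 10·a·b], [10·a·b + 4·a, 5·a^2 + 4·b + 2]].
At the point, J = [[3.0000, -5.0000], [-7.0000, 7.2500]] (det J = -13.2500).
Solving J·Δ = −F gives Δ = (1.3491, 0.5094).
Then the next iterate is (a, b)₁ = (0.8491, 1.5094).
Re-evaluating at (0.8491, 1.5094): F = (7.974273, 14.458485), so ‖F‖₂ = 16.5117.

16.5117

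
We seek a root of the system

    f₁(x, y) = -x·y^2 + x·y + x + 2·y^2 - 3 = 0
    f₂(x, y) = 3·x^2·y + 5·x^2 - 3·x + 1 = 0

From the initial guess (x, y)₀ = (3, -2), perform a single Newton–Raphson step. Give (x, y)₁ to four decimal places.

At (3, -2): F = (-10.0000, -17.0000).
Jacobian J = [[-y^2 + y + 1, -2·x·y + x + 4·y], [6·x·y + 10·x - 3, 3·x^2]].
At the point, J = [[-5.0000, 7.0000], [-9.0000, 27.0000]] (det J = -72.0000).
Solving J·Δ = −F gives Δ = (-2.0972, -0.0694).
Then the next iterate is (x, y)₁ = (0.9028, -2.0694).

(0.9028, -2.0694)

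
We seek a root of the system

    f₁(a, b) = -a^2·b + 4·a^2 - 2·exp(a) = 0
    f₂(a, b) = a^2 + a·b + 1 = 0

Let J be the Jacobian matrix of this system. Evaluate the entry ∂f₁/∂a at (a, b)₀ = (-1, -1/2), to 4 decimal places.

-9.7358

∂f₁/∂a = -2·a·b + 8·a - 2·exp(a).
At (-1, -1/2) this is -9.7358.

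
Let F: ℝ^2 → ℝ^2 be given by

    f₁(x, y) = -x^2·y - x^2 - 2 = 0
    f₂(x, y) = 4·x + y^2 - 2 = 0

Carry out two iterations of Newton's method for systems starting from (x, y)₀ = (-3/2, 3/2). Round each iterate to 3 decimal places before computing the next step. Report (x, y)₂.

(0.696, 0.745)

At (-3/2, 3/2): F = (-7.625, -5.750).
Jacobian J = [[-2·x·y - 2·x, -x^2], [4, 2·y]].
At the point, J = [[7.500, -2.250], [4.000, 3.000]] (det J = 31.500).
Solving J·Δ = −F gives Δ = (1.137, 0.401).
Then the next iterate is (x, y)₁ = (-0.363, 1.901).
Round to (-0.363, 1.901) and repeat: F = (-2.38226, 0.16180), J = [[2.10613, -0.13177], [4.000, 3.802]].
Δ = (1.059, -1.156), so (x, y)₂ = (0.696, 0.745).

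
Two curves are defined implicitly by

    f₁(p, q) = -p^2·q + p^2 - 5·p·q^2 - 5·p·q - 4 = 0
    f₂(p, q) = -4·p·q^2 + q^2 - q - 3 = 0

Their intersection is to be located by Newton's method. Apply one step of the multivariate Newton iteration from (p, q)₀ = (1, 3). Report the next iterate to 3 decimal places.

At (1, 3): F = (-66.000, -33.000).
Jacobian J = [[-2·p·q + 2·p - 5·q^2 - 5·q, -p^2 - 10·p·q - 5·p], [-4·q^2, -8·p·q + 2·q - 1]].
At the point, J = [[-64.000, -36.000], [-36.000, -19.000]] (det J = -80.000).
Solving J·Δ = −F gives Δ = (0.825, -3.300).
Then the next iterate is (p, q)₁ = (1.825, -0.300).

(1.825, -0.300)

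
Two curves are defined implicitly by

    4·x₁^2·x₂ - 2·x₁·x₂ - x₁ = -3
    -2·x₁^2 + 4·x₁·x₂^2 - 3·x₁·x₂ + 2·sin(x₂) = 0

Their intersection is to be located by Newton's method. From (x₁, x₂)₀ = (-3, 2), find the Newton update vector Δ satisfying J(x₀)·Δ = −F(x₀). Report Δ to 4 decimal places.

At (-3, 2): F = (90.0000, -46.181405).
Jacobian J = [[8·x₁·x₂ - 2·x₂ - 1, 4·x₁^2 - 2·x₁], [-4·x₁ + 4·x₂^2 - 3·x₂, 8·x₁·x₂ - 3·x₁ + 2·cos(x₂)]].
At the point, J = [[-53.0000, 42.0000], [22.0000, -39.832294]] (det J = 1187.111565).
Solving J·Δ = −F gives Δ = (1.3860, -0.3939).

(1.3860, -0.3939)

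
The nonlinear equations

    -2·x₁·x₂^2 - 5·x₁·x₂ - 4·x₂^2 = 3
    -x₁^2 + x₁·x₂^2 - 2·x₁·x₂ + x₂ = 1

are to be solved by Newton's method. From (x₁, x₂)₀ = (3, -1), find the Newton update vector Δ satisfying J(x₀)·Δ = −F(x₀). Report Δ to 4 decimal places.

At (3, -1): F = (2.0000, -2.0000).
Jacobian J = [[-2·x₂^2 - 5·x₂, -4·x₁·x₂ - 5·x₁ - 8·x₂], [-2·x₁ + x₂^2 - 2·x₂, 2·x₁·x₂ - 2·x₁ + 1]].
At the point, J = [[3.0000, 5.0000], [-3.0000, -11.0000]] (det J = -18.0000).
Solving J·Δ = −F gives Δ = (-0.6667, 0.0000).

(-0.6667, 0.0000)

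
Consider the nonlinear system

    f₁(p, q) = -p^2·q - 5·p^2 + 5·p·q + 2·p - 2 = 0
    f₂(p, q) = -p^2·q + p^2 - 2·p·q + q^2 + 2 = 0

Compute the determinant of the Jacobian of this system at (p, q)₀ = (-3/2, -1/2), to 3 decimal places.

-37.375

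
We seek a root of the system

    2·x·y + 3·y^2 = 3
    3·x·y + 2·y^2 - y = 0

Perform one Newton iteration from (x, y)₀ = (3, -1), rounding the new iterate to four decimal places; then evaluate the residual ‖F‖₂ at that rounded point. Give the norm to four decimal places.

10.0150

At (3, -1): F = (-6.0000, -6.0000).
Jacobian J = [[2·y, 2·x + 6·y], [3·y, 3·x + 4·y - 1]].
At the point, J = [[-2.0000, 0.0000], [-3.0000, 4.0000]] (det J = -8.0000).
Solving J·Δ = −F gives Δ = (-3.0000, -0.7500).
Then the next iterate is (x, y)₁ = (0.0000, -1.7500).
Re-evaluating at (0.0000, -1.7500): F = (6.1875, 7.8750), so ‖F‖₂ = 10.0150.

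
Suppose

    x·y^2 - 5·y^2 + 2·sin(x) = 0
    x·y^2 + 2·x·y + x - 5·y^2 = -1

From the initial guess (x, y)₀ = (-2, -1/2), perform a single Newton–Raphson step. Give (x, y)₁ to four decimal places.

(-3.5602, -0.1200)

At (-2, -1/2): F = (-3.568595, -0.7500).
Jacobian J = [[y^2 + 2·cos(x), 2·x·y - 10·y], [y^2 + 2·y + 1, 2·x·y + 2·x - 10·y]].
At the point, J = [[-0.582294, 7.0000], [0.2500, 3.0000]] (det J = -3.496881).
Solving J·Δ = −F gives Δ = (-1.5602, 0.3800).
Then the next iterate is (x, y)₁ = (-3.5602, -0.1200).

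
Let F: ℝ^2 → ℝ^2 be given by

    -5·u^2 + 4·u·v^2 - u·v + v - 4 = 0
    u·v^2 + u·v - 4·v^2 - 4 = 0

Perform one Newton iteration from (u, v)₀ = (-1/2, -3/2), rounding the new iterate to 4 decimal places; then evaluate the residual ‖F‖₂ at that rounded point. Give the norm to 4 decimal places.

7.0206

At (-1/2, -3/2): F = (-12.0000, -13.3750).
Jacobian J = [[-10·u + 4·v^2 - v, 8·u·v - u + 1], [v^2 + v, 2·u·v + u - 8·v]].
At the point, J = [[15.5000, 7.5000], [0.7500, 13.0000]] (det J = 195.8750).
Solving J·Δ = −F gives Δ = (0.2843, 1.0124).
Then the next iterate is (u, v)₁ = (-0.2157, -0.4876).
Re-evaluating at (-0.2157, -0.4876): F = (-5.030542, -4.897123), so ‖F‖₂ = 7.0206.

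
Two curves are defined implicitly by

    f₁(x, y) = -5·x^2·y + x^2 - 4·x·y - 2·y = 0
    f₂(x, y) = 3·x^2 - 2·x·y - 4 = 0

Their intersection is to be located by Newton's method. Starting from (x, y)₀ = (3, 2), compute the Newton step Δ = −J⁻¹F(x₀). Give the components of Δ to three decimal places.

(-1.088, -0.705)

At (3, 2): F = (-109.000, 11.000).
Jacobian J = [[-10·x·y + 2·x - 4·y, -5·x^2 - 4·x - 2], [6·x - 2·y, -2·x]].
At the point, J = [[-62.000, -59.000], [14.000, -6.000]] (det J = 1198.000).
Solving J·Δ = −F gives Δ = (-1.088, -0.705).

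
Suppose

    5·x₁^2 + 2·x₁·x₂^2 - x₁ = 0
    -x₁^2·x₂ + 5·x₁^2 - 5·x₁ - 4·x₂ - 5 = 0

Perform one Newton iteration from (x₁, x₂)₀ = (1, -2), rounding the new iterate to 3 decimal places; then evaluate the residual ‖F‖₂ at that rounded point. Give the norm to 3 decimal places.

20.276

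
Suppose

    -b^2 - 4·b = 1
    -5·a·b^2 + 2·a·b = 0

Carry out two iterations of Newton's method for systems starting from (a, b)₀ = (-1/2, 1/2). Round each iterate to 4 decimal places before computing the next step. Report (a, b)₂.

At (-1/2, 1/2): F = (-3.2500, 0.1250).
Jacobian J = [[0, -2·b - 4], [-5·b^2 + 2·b, -10·a·b + 2·a]].
At the point, J = [[0.0000, -5.0000], [-0.2500, 1.5000]] (det J = -1.2500).
Solving J·Δ = −F gives Δ = (-3.4000, -0.6500).
Then the next iterate is (a, b)₁ = (-3.9000, -0.1500).
Round to (-3.9000, -0.1500) and repeat: F = (-0.4225, 1.608750), J = [[0.0000, -3.7000], [-0.4125, -13.6500]].
Δ = (7.6786, -0.1142), so (a, b)₂ = (3.7786, -0.2642).

(3.7786, -0.2642)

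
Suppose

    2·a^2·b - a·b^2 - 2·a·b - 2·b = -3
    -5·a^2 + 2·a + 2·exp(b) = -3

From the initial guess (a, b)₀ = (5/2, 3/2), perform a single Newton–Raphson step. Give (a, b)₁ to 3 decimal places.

(1.972, 1.740)

At (5/2, 3/2): F = (5.625, -14.28662).
Jacobian J = [[4·a·b - b^2 - 2·b, 2·a^2 - 2·a·b - 2·a - 2], [-10·a + 2, 2·exp(b)]].
At the point, J = [[9.750, -2.000], [-23.000, 8.96338]] (det J = 41.39294).
Solving J·Δ = −F gives Δ = (-0.528, 0.240).
Then the next iterate is (a, b)₁ = (1.972, 1.740).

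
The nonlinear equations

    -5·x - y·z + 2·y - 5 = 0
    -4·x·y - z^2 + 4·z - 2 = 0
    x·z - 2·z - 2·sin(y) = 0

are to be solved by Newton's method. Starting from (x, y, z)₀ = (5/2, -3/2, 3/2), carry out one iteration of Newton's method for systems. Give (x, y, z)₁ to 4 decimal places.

(-0.2580, -1.1927, 4.3709)

At (5/2, -3/2, 3/2): F = (-18.2500, 16.7500, 2.744990).
Jacobian J = [[-5, -z + 2, -y], [-4·y, -4·x, -2·z + 4], [z, -2·cos(y), x - 2]].
At the point, J = [[-5.0000, 0.5000, 1.5000], [6.0000, -10.0000, 1.0000], [1.5000, -0.141474, 0.5000]] (det J = 44.769358).
Solving J·Δ = −F gives Δ = (-2.7580, 0.3073, 2.8709).
Then the next iterate is (x, y, z)₁ = (-0.2580, -1.1927, 4.3709).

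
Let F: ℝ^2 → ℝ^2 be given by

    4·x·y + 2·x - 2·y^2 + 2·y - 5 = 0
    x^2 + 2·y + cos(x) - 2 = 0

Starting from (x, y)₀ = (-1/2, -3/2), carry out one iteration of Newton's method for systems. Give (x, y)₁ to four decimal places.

At (-1/2, -3/2): F = (-10.5000, -3.872417).
Jacobian J = [[4·y + 2, 4·x - 4·y + 2], [2·x - sin(x), 2]].
At the point, J = [[-4.0000, 6.0000], [-0.520574, 2.0000]] (det J = -4.876553).
Solving J·Δ = −F gives Δ = (0.4582, 2.0555).
Then the next iterate is (x, y)₁ = (-0.0418, 0.5555).

(-0.0418, 0.5555)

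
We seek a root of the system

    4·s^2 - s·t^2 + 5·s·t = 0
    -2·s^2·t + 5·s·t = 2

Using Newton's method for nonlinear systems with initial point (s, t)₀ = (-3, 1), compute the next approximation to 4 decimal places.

(-1.6384, 0.6408)

At (-3, 1): F = (24.0000, -35.0000).
Jacobian J = [[8·s - t^2 + 5·t, -2·s·t + 5·s], [-4·s·t + 5·t, -2·s^2 + 5·s]].
At the point, J = [[-20.0000, -9.0000], [17.0000, -33.0000]] (det J = 813.0000).
Solving J·Δ = −F gives Δ = (1.3616, -0.3592).
Then the next iterate is (s, t)₁ = (-1.6384, 0.6408).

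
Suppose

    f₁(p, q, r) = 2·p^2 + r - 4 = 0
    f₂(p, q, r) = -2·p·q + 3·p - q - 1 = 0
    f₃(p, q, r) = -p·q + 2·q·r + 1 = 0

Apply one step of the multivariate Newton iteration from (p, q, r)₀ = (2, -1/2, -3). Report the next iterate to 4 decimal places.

(4.8571, 3.2857, -26.8571)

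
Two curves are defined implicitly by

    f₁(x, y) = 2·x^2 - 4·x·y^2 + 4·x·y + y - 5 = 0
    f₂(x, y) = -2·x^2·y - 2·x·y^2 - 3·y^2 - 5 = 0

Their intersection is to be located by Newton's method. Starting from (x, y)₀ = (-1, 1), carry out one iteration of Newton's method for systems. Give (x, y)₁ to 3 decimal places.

(-9.000, -5.000)

At (-1, 1): F = (-2.000, -8.000).
Jacobian J = [[4·x - 4·y^2 + 4·y, -8·x·y + 4·x + 1], [-4·x·y - 2·y^2, -2·x^2 - 4·x·y - 6·y]].
At the point, J = [[-4.000, 5.000], [2.000, -4.000]] (det J = 6.000).
Solving J·Δ = −F gives Δ = (-8.000, -6.000).
Then the next iterate is (x, y)₁ = (-9.000, -5.000).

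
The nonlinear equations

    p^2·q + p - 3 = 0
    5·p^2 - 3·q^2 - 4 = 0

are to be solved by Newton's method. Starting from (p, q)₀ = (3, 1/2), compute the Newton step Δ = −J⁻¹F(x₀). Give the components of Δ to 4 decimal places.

At (3, 1/2): F = (4.5000, 40.2500).
Jacobian J = [[2·p·q + 1, p^2], [10·p, -6·q]].
At the point, J = [[4.0000, 9.0000], [30.0000, -3.0000]] (det J = -282.0000).
Solving J·Δ = −F gives Δ = (-1.3324, 0.0922).

(-1.3324, 0.0922)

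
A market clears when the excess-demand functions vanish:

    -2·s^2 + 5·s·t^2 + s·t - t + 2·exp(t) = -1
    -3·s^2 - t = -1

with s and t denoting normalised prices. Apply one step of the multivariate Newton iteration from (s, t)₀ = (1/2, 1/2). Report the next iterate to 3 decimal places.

(0.676, -0.279)

At (1/2, 1/2): F = (4.17244, -0.250).
Jacobian J = [[-4·s + 5·t^2 + t, 10·s·t + s + 2·exp(t) - 1], [-6·s, -1]].
At the point, J = [[-0.250, 5.29744], [-3.000, -1.000]] (det J = 16.14233).
Solving J·Δ = −F gives Δ = (0.176, -0.779).
Then the next iterate is (s, t)₁ = (0.676, -0.279).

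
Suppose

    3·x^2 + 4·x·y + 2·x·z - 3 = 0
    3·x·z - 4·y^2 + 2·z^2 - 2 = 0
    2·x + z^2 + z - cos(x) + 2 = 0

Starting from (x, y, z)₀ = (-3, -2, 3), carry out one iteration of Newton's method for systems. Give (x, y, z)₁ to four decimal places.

(-1.8113, -0.6811, 1.4001)

At (-3, -2, 3): F = (30.0000, -27.0000, 8.989992).
Jacobian J = [[6·x + 4·y + 2·z, 4·x, 2·x], [3·z, -8·y, 3·x + 4·z], [sin(x) + 2, 0, 2·z + 1]].
At the point, J = [[-20.0000, -12.0000, -6.0000], [9.0000, 16.0000, 3.0000], [1.858880, 0.0000, 7.0000]] (det J = -1372.467200).
Solving J·Δ = −F gives Δ = (1.1887, 1.3189, -1.5999).
Then the next iterate is (x, y, z)₁ = (-1.8113, -0.6811, 1.4001).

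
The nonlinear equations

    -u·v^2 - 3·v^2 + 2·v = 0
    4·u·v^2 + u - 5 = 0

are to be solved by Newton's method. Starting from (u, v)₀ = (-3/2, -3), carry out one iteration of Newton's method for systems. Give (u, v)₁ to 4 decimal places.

(-1.5499, -1.2681)

At (-3/2, -3): F = (-19.5000, -60.5000).
Jacobian J = [[-v^2, -2·u·v - 6·v + 2], [4·v^2 + 1, 8·u·v]].
At the point, J = [[-9.0000, 11.0000], [37.0000, 36.0000]] (det J = -731.0000).
Solving J·Δ = −F gives Δ = (-0.0499, 1.7319).
Then the next iterate is (u, v)₁ = (-1.5499, -1.2681).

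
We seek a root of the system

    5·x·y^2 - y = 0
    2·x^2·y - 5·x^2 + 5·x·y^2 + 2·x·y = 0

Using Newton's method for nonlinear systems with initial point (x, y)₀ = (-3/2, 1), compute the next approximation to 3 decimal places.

At (-3/2, 1): F = (-8.500, -17.250).
Jacobian J = [[5·y^2, 10·x·y - 1], [4·x·y - 10·x + 5·y^2 + 2·y, 2·x^2 + 10·x·y + 2·x]].
At the point, J = [[5.000, -16.000], [16.000, -13.500]] (det J = 188.500).
Solving J·Δ = −F gives Δ = (0.855, -0.264).
Then the next iterate is (x, y)₁ = (-0.645, 0.736).

(-0.645, 0.736)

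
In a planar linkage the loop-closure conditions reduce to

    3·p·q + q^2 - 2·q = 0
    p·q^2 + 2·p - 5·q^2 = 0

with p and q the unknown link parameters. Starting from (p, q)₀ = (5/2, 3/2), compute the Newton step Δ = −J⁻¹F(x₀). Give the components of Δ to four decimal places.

(-1.0510, -0.6789)

At (5/2, 3/2): F = (10.5000, -0.6250).
Jacobian J = [[3·q, 3·p + 2·q - 2], [q^2 + 2, 2·p·q - 10·q]].
At the point, J = [[4.5000, 8.5000], [4.2500, -7.5000]] (det J = -69.8750).
Solving J·Δ = −F gives Δ = (-1.0510, -0.6789).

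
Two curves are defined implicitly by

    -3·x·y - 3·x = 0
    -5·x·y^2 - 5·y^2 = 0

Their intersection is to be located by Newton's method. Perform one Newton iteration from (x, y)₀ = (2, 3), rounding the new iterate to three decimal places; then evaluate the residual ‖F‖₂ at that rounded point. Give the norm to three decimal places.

At (2, 3): F = (-24.000, -135.000).
Jacobian J = [[-3·y - 3, -3·x], [-5·y^2, -10·x·y - 10·y]].
At the point, J = [[-12.000, -6.000], [-45.000, -90.000]] (det J = 810.000).
Solving J·Δ = −F gives Δ = (-1.667, -0.667).
Then the next iterate is (x, y)₁ = (0.333, 2.333).
Re-evaluating at (0.333, 2.333): F = (-3.32967, -36.27686), so ‖F‖₂ = 36.429.

36.429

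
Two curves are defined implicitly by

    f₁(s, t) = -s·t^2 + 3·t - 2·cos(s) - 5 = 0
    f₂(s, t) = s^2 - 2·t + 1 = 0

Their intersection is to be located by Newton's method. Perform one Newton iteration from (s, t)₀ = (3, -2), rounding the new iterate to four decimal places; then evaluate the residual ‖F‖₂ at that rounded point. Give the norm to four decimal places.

At (3, -2): F = (-21.020015, 14.0000).
Jacobian J = [[-t^2 + 2·sin(s), -2·s·t + 3], [2·s, -2]].
At the point, J = [[-3.717760, 15.0000], [6.0000, -2.0000]] (det J = -82.564480).
Solving J·Δ = −F gives Δ = (-2.0343, 0.8971).
Then the next iterate is (s, t)₁ = (0.9657, -1.1029).
Re-evaluating at (0.9657, -1.1029): F = (-10.621049, 4.138376), so ‖F‖₂ = 11.3988.

11.3988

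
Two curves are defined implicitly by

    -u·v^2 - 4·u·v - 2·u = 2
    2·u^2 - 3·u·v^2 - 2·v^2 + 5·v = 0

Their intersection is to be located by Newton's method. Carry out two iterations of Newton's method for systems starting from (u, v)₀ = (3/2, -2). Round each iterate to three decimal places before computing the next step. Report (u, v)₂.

At (3/2, -2): F = (1.000, -31.500).
Jacobian J = [[-v^2 - 4·v - 2, -2·u·v - 4·u], [4·u - 3·v^2, -6·u·v - 4·v + 5]].
At the point, J = [[2.000, 0.000], [-6.000, 31.000]] (det J = 62.000).
Solving J·Δ = −F gives Δ = (-0.500, 0.919).
Then the next iterate is (u, v)₁ = (1.000, -1.081).
Round to (1.000, -1.081) and repeat: F = (-0.84456, -9.24780), J = [[1.15544, -1.838], [0.49432, 15.810]].
Δ = (1.583, 0.535), so (u, v)₂ = (2.583, -0.546).

(2.583, -0.546)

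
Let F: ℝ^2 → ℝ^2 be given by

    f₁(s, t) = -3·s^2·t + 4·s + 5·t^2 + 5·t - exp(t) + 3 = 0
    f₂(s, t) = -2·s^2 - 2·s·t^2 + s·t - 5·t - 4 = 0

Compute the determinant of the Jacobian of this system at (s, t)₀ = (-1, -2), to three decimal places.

J = [[-6·s·t + 4, -3·s^2 + 10·t - exp(t) + 5], [-4·s - 2·t^2 + t, -4·s·t + s - 5]].
At the point, J = [[-8.000, -18.13534], [-6.000, -14.000]].
det J = 3.188.

3.188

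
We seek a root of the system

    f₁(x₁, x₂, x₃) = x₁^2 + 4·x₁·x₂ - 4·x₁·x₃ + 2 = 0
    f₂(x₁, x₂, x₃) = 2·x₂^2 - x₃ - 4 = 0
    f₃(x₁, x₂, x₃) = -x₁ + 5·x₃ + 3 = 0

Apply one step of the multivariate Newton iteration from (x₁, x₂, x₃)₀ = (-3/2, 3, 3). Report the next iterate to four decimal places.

(-7.6579, 1.6557, -2.1316)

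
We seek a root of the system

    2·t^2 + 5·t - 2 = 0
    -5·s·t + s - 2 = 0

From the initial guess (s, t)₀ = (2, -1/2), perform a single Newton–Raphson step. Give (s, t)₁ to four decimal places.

(4.3810, 0.8333)

At (2, -1/2): F = (-4.0000, 5.0000).
Jacobian J = [[0, 4·t + 5], [-5·t + 1, -5·s]].
At the point, J = [[0.0000, 3.0000], [3.5000, -10.0000]] (det J = -10.5000).
Solving J·Δ = −F gives Δ = (2.3810, 1.3333).
Then the next iterate is (s, t)₁ = (4.3810, 0.8333).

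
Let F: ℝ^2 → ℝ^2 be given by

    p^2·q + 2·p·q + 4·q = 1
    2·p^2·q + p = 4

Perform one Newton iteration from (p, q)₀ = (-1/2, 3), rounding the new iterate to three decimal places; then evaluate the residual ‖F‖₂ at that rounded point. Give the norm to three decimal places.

2.853

At (-1/2, 3): F = (8.750, -3.000).
Jacobian J = [[2·p·q + 2·q, p^2 + 2·p + 4], [4·p·q + 1, 2·p^2]].
At the point, J = [[3.000, 3.250], [-5.000, 0.500]] (det J = 17.750).
Solving J·Δ = −F gives Δ = (-0.796, -1.958).
Then the next iterate is (p, q)₁ = (-1.296, 1.042).
Re-evaluating at (-1.296, 1.042): F = (2.21730, -1.79568), so ‖F‖₂ = 2.853.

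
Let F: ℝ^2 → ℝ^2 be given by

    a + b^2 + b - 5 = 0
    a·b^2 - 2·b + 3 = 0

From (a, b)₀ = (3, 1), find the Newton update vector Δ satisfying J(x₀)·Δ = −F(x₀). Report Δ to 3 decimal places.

(12.000, -4.000)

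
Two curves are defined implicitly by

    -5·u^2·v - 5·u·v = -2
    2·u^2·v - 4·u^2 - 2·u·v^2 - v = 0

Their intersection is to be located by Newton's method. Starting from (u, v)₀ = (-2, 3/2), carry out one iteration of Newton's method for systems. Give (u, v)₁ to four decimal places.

At (-2, 3/2): F = (-13.0000, 3.5000).
Jacobian J = [[-10·u·v - 5·v, -5·u^2 - 5·u], [4·u·v - 8·u - 2·v^2, 2·u^2 - 4·u·v - 1]].
At the point, J = [[22.5000, -10.0000], [-0.5000, 19.0000]] (det J = 422.5000).
Solving J·Δ = −F gives Δ = (0.5018, -0.1710).
Then the next iterate is (u, v)₁ = (-1.4982, 1.3290).

(-1.4982, 1.3290)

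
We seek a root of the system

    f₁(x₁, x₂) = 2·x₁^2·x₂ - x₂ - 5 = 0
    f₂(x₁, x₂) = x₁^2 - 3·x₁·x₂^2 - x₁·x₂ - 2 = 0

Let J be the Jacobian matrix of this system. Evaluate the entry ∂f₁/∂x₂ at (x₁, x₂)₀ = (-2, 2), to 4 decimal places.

7.0000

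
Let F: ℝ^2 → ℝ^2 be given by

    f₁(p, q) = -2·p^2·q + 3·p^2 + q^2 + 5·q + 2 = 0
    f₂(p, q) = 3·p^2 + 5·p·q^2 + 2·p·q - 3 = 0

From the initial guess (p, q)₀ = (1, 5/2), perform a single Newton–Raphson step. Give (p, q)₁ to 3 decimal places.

At (1, 5/2): F = (18.750, 36.250).
Jacobian J = [[-4·p·q + 6·p, -2·p^2 + 2·q + 5], [6·p + 5·q^2 + 2·q, 10·p·q + 2·p]].
At the point, J = [[-4.000, 8.000], [42.250, 27.000]] (det J = -446.000).
Solving J·Δ = −F gives Δ = (0.485, -2.101).
Then the next iterate is (p, q)₁ = (1.485, 0.399).

(1.485, 0.399)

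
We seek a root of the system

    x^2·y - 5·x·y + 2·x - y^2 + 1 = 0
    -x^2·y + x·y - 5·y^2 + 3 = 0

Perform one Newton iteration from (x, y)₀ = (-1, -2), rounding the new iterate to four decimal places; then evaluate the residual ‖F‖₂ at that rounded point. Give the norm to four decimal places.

4.8316

At (-1, -2): F = (-17.0000, -13.0000).
Jacobian J = [[2·x·y - 5·y + 2, x^2 - 5·x - 2·y], [-2·x·y + y, -x^2 + x - 10·y]].
At the point, J = [[16.0000, 10.0000], [-6.0000, 18.0000]] (det J = 348.0000).
Solving J·Δ = −F gives Δ = (0.5057, 0.8908).
Then the next iterate is (x, y)₁ = (-0.4943, -1.1092).
Re-evaluating at (-0.4943, -1.1092): F = (-4.231326, -2.332332), so ‖F‖₂ = 4.8316.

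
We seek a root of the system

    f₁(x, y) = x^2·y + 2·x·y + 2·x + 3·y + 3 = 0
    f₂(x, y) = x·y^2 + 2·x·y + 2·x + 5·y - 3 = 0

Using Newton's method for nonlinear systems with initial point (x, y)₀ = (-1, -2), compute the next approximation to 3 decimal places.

At (-1, -2): F = (-3.000, -15.000).
Jacobian J = [[2·x·y + 2·y + 2, x^2 + 2·x + 3], [y^2 + 2·y + 2, 2·x·y + 2·x + 5]].
At the point, J = [[2.000, 2.000], [2.000, 7.000]] (det J = 10.000).
Solving J·Δ = −F gives Δ = (-0.900, 2.400).
Then the next iterate is (x, y)₁ = (-1.900, 0.400).

(-1.900, 0.400)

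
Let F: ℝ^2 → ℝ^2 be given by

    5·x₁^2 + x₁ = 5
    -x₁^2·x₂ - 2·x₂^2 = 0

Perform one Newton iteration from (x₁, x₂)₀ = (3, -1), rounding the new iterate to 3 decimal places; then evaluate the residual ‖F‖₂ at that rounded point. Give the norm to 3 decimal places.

At (3, -1): F = (43.000, 7.000).
Jacobian J = [[10·x₁ + 1, 0], [-2·x₁·x₂, -x₁^2 - 4·x₂]].
At the point, J = [[31.000, 0.000], [6.000, -5.000]] (det J = -155.000).
Solving J·Δ = −F gives Δ = (-1.387, -0.265).
Then the next iterate is (x₁, x₂)₁ = (1.613, -1.265).
Re-evaluating at (1.613, -1.265): F = (9.62185, 0.09079), so ‖F‖₂ = 9.622.

9.622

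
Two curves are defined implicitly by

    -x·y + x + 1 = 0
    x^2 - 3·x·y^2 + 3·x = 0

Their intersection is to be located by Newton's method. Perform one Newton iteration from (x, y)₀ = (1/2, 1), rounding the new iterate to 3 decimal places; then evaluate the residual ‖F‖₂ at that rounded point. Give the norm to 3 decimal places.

At (1/2, 1): F = (1.000, 0.250).
Jacobian J = [[-y + 1, -x], [2·x - 3·y^2 + 3, -6·x·y]].
At the point, J = [[0.000, -0.500], [1.000, -3.000]] (det J = 0.500).
Solving J·Δ = −F gives Δ = (5.750, 2.000).
Then the next iterate is (x, y)₁ = (6.250, 3.000).
Re-evaluating at (6.250, 3.000): F = (-11.500, -110.93750), so ‖F‖₂ = 111.532.

111.532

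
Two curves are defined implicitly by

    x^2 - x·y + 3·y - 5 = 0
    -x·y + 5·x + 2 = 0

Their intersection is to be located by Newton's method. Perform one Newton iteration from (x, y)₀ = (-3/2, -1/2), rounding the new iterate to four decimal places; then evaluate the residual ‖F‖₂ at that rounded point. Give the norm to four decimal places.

1.2350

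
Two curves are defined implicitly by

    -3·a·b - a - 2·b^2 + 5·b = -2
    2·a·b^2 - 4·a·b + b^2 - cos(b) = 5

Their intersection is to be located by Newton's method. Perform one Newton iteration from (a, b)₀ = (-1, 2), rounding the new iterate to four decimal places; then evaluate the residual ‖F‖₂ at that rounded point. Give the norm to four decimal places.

6.1520

At (-1, 2): F = (11.0000, -0.583853).
Jacobian J = [[-3·b - 1, -3·a - 4·b + 5], [2·b^2 - 4·b, 4·a·b - 4·a + 2·b + sin(b)]].
At the point, J = [[-7.0000, 0.0000], [0.0000, 0.909297]] (det J = -6.365082).
Solving J·Δ = −F gives Δ = (1.5714, 0.6421).
Then the next iterate is (a, b)₁ = (0.5714, 2.6421).
Re-evaluating at (0.5714, 2.6421): F = (-3.851373, 4.797270), so ‖F‖₂ = 6.1520.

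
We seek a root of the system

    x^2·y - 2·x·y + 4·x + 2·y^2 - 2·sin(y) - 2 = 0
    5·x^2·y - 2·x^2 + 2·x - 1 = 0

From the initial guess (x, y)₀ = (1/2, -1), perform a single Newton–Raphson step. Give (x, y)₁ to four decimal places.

(0.2964, -0.4143)

At (1/2, -1): F = (4.432942, -1.7500).
Jacobian J = [[2·x·y - 2·y + 4, x^2 - 2·x + 4·y - 2·cos(y)], [10·x·y - 4·x + 2, 5·x^2]].
At the point, J = [[5.0000, -5.830605], [-5.0000, 1.2500]] (det J = -22.903023).
Solving J·Δ = −F gives Δ = (-0.2036, 0.5857).
Then the next iterate is (x, y)₁ = (0.2964, -0.4143).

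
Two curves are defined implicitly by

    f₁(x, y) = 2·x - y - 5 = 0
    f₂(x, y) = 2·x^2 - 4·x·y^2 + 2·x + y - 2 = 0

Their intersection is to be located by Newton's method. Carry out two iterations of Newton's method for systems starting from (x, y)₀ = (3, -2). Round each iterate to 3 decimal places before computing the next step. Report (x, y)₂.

(1.969, -1.062)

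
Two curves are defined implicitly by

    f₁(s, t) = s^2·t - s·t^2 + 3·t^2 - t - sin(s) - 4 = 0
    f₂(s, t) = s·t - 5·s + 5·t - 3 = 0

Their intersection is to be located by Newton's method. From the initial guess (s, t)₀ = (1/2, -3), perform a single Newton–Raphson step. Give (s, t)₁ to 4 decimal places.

(-0.6940, -0.7367)

At (1/2, -3): F = (20.270574, -22.0000).
Jacobian J = [[2·s·t - t^2 - cos(s), s^2 - 2·s·t + 6·t - 1], [t - 5, s + 5]].
At the point, J = [[-12.877583, -15.7500], [-8.0000, 5.5000]] (det J = -196.826704).
Solving J·Δ = −F gives Δ = (-1.1940, 2.2633).
Then the next iterate is (s, t)₁ = (-0.6940, -0.7367).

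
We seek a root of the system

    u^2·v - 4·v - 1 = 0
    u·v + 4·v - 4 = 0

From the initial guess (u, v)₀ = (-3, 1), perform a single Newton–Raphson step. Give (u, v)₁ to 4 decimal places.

At (-3, 1): F = (4.0000, -3.0000).
Jacobian J = [[2·u·v, u^2 - 4], [v, u + 4]].
At the point, J = [[-6.0000, 5.0000], [1.0000, 1.0000]] (det J = -11.0000).
Solving J·Δ = −F gives Δ = (1.7273, 1.2727).
Then the next iterate is (u, v)₁ = (-1.2727, 2.2727).

(-1.2727, 2.2727)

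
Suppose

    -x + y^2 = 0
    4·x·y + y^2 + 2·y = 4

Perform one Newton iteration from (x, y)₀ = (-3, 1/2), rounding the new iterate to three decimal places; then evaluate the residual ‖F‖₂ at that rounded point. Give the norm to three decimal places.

At (-3, 1/2): F = (3.250, -8.750).
Jacobian J = [[-1, 2·y], [4·y, 4·x + 2·y + 2]].
At the point, J = [[-1.000, 1.000], [2.000, -9.000]] (det J = 7.000).
Solving J·Δ = −F gives Δ = (2.929, -0.321).
Then the next iterate is (x, y)₁ = (-0.071, 0.179).
Re-evaluating at (-0.071, 0.179): F = (0.10304, -3.66080), so ‖F‖₂ = 3.662.

3.662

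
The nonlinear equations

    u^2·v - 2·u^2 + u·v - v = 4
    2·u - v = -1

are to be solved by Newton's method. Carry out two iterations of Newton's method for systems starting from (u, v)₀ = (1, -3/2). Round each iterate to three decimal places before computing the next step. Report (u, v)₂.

(3.259, 7.517)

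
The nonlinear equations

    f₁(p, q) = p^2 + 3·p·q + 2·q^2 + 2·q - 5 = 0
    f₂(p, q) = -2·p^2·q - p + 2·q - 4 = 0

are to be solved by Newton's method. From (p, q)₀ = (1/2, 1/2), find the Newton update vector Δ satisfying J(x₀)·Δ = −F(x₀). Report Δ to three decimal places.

At (1/2, 1/2): F = (-2.500, -3.750).
Jacobian J = [[2·p + 3·q, 3·p + 4·q + 2], [-4·p·q - 1, -2·p^2 + 2]].
At the point, J = [[2.500, 5.500], [-2.000, 1.500]] (det J = 14.750).
Solving J·Δ = −F gives Δ = (-1.144, 0.975).

(-1.144, 0.975)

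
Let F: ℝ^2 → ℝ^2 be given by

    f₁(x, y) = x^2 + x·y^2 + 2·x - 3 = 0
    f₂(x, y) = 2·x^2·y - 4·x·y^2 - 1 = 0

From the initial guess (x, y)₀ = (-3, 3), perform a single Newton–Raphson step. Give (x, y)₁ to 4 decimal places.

(-2.4468, 1.6537)

At (-3, 3): F = (-27.0000, 161.0000).
Jacobian J = [[2·x + y^2 + 2, 2·x·y], [4·x·y - 4·y^2, 2·x^2 - 8·x·y]].
At the point, J = [[5.0000, -18.0000], [-72.0000, 90.0000]] (det J = -846.0000).
Solving J·Δ = −F gives Δ = (0.5532, -1.3463).
Then the next iterate is (x, y)₁ = (-2.4468, 1.6537).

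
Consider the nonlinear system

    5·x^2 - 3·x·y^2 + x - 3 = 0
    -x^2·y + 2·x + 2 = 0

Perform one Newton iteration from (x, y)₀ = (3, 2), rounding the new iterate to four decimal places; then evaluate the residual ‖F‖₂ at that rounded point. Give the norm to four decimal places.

2.5662

At (3, 2): F = (9.0000, -10.0000).
Jacobian J = [[10·x - 3·y^2 + 1, -6·x·y], [-2·x·y + 2, -x^2]].
At the point, J = [[19.0000, -36.0000], [-10.0000, -9.0000]] (det J = -531.0000).
Solving J·Δ = −F gives Δ = (-0.8305, -0.1883).
Then the next iterate is (x, y)₁ = (2.1695, 1.8117).
Re-evaluating at (2.1695, 1.8117): F = (1.340582, -2.188183), so ‖F‖₂ = 2.5662.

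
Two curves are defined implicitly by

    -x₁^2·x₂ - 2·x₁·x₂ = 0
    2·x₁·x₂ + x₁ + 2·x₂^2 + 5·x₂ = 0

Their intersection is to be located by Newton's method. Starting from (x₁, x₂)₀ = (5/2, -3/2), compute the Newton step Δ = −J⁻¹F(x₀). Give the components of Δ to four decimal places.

At (5/2, -3/2): F = (16.8750, -8.0000).
Jacobian J = [[-2·x₁·x₂ - 2·x₂, -x₁^2 - 2·x₁], [2·x₂ + 1, 2·x₁ + 4·x₂ + 5]].
At the point, J = [[10.5000, -11.2500], [-2.0000, 4.0000]] (det J = 19.5000).
Solving J·Δ = −F gives Δ = (1.1538, 2.5769).

(1.1538, 2.5769)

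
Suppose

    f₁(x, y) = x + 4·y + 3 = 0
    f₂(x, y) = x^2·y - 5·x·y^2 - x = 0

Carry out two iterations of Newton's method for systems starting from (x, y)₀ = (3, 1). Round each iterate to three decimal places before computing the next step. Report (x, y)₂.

(-3.998, 0.249)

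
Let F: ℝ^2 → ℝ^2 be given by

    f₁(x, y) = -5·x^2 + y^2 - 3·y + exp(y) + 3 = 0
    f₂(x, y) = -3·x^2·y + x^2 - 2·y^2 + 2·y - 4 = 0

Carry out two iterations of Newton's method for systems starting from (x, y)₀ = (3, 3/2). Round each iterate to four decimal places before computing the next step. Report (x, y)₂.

At (3, 3/2): F = (-39.768311, -37.0000).
Jacobian J = [[-10·x, 2·y + exp(y) - 3], [-6·x·y + 2·x, -3·x^2 - 4·y + 2]].
At the point, J = [[-30.0000, 4.481689], [-21.0000, -31.0000]] (det J = 1024.115470).
Solving J·Δ = −F gives Δ = (-1.3657, -0.2684).
Then the next iterate is (x, y)₁ = (1.6343, 1.2316).
Round to (1.6343, 1.2316) and repeat: F = (-9.105936, -11.768117), J = [[-16.3430, 2.889908], [-8.808223, -10.939209]].
Δ = (-0.6543, -0.5490), so (x, y)₂ = (0.9800, 0.6826).

(0.9800, 0.6826)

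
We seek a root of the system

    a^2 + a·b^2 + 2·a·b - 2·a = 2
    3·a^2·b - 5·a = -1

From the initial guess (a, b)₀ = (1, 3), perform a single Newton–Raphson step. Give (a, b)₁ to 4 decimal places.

At (1, 3): F = (12.0000, 5.0000).
Jacobian J = [[2·a + b^2 + 2·b - 2, 2·a·b + 2·a], [6·a·b - 5, 3·a^2]].
At the point, J = [[15.0000, 8.0000], [13.0000, 3.0000]] (det J = -59.0000).
Solving J·Δ = −F gives Δ = (-0.0678, -1.3729).
Then the next iterate is (a, b)₁ = (0.9322, 1.6271).

(0.9322, 1.6271)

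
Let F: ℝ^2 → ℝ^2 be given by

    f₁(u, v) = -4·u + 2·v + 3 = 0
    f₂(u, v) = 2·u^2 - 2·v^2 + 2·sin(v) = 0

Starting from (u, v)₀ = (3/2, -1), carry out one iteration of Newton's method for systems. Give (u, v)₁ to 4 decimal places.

At (3/2, -1): F = (-5.0000, 0.817058).
Jacobian J = [[-4, 2], [4·u, -4·v + 2·cos(v)]].
At the point, J = [[-4.0000, 2.0000], [6.0000, 5.080605]] (det J = -32.322418).
Solving J·Δ = −F gives Δ = (-0.8365, 0.8270).
Then the next iterate is (u, v)₁ = (0.6635, -0.1730).

(0.6635, -0.1730)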